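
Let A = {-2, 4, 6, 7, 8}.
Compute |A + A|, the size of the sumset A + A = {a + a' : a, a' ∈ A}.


A + A = {a + a' : a, a' ∈ A}; |A| = 5.
General bounds: 2|A| - 1 ≤ |A + A| ≤ |A|(|A|+1)/2, i.e. 9 ≤ |A + A| ≤ 15.
Lower bound 2|A|-1 is attained iff A is an arithmetic progression.
Enumerate sums a + a' for a ≤ a' (symmetric, so this suffices):
a = -2: -2+-2=-4, -2+4=2, -2+6=4, -2+7=5, -2+8=6
a = 4: 4+4=8, 4+6=10, 4+7=11, 4+8=12
a = 6: 6+6=12, 6+7=13, 6+8=14
a = 7: 7+7=14, 7+8=15
a = 8: 8+8=16
Distinct sums: {-4, 2, 4, 5, 6, 8, 10, 11, 12, 13, 14, 15, 16}
|A + A| = 13

|A + A| = 13


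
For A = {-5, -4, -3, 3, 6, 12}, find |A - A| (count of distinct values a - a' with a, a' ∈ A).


A - A = {a - a' : a, a' ∈ A}; |A| = 6.
Bounds: 2|A|-1 ≤ |A - A| ≤ |A|² - |A| + 1, i.e. 11 ≤ |A - A| ≤ 31.
Note: 0 ∈ A - A always (from a - a). The set is symmetric: if d ∈ A - A then -d ∈ A - A.
Enumerate nonzero differences d = a - a' with a > a' (then include -d):
Positive differences: {1, 2, 3, 6, 7, 8, 9, 10, 11, 15, 16, 17}
Full difference set: {0} ∪ (positive diffs) ∪ (negative diffs).
|A - A| = 1 + 2·12 = 25 (matches direct enumeration: 25).

|A - A| = 25


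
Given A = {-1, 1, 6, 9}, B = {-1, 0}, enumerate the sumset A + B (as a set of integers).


A + B = {a + b : a ∈ A, b ∈ B}.
Enumerate all |A|·|B| = 4·2 = 8 pairs (a, b) and collect distinct sums.
a = -1: -1+-1=-2, -1+0=-1
a = 1: 1+-1=0, 1+0=1
a = 6: 6+-1=5, 6+0=6
a = 9: 9+-1=8, 9+0=9
Collecting distinct sums: A + B = {-2, -1, 0, 1, 5, 6, 8, 9}
|A + B| = 8

A + B = {-2, -1, 0, 1, 5, 6, 8, 9}


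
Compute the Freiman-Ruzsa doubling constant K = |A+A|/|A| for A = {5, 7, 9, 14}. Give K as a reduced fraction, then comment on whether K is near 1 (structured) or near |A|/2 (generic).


|A| = 4.
Compute A + A by enumerating all 16 pairs.
A + A = {10, 12, 14, 16, 18, 19, 21, 23, 28}, so |A + A| = 9.
K = |A + A| / |A| = 9/4 (already in lowest terms) ≈ 2.2500.
Reference: AP of size 4 gives K = 7/4 ≈ 1.7500; a fully generic set of size 4 gives K ≈ 2.5000.

|A| = 4, |A + A| = 9, K = 9/4.


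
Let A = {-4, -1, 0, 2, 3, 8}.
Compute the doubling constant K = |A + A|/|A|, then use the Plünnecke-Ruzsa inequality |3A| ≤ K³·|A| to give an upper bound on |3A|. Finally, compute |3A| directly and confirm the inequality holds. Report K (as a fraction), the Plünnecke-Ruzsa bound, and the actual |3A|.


|A| = 6.
Step 1: Compute A + A by enumerating all 36 pairs.
A + A = {-8, -5, -4, -2, -1, 0, 1, 2, 3, 4, 5, 6, 7, 8, 10, 11, 16}, so |A + A| = 17.
Step 2: Doubling constant K = |A + A|/|A| = 17/6 = 17/6 ≈ 2.8333.
Step 3: Plünnecke-Ruzsa gives |3A| ≤ K³·|A| = (2.8333)³ · 6 ≈ 136.4722.
Step 4: Compute 3A = A + A + A directly by enumerating all triples (a,b,c) ∈ A³; |3A| = 29.
Step 5: Check 29 ≤ 136.4722? Yes ✓.

K = 17/6, Plünnecke-Ruzsa bound K³|A| ≈ 136.4722, |3A| = 29, inequality holds.


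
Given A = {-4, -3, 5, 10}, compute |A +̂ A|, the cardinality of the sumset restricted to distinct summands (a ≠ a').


Restricted sumset: A +̂ A = {a + a' : a ∈ A, a' ∈ A, a ≠ a'}.
Equivalently, take A + A and drop any sum 2a that is achievable ONLY as a + a for a ∈ A (i.e. sums representable only with equal summands).
Enumerate pairs (a, a') with a < a' (symmetric, so each unordered pair gives one sum; this covers all a ≠ a'):
  -4 + -3 = -7
  -4 + 5 = 1
  -4 + 10 = 6
  -3 + 5 = 2
  -3 + 10 = 7
  5 + 10 = 15
Collected distinct sums: {-7, 1, 2, 6, 7, 15}
|A +̂ A| = 6
(Reference bound: |A +̂ A| ≥ 2|A| - 3 for |A| ≥ 2, with |A| = 4 giving ≥ 5.)

|A +̂ A| = 6


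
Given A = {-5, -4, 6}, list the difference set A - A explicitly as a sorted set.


A - A = {a - a' : a, a' ∈ A}.
Compute a - a' for each ordered pair (a, a'):
a = -5: -5--5=0, -5--4=-1, -5-6=-11
a = -4: -4--5=1, -4--4=0, -4-6=-10
a = 6: 6--5=11, 6--4=10, 6-6=0
Collecting distinct values (and noting 0 appears from a-a):
A - A = {-11, -10, -1, 0, 1, 10, 11}
|A - A| = 7

A - A = {-11, -10, -1, 0, 1, 10, 11}


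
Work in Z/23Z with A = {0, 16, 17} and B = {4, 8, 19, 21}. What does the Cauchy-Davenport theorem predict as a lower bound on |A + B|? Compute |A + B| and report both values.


Cauchy-Davenport: |A + B| ≥ min(p, |A| + |B| - 1) for A, B nonempty in Z/pZ.
|A| = 3, |B| = 4, p = 23.
CD lower bound = min(23, 3 + 4 - 1) = min(23, 6) = 6.
Compute A + B mod 23 directly:
a = 0: 0+4=4, 0+8=8, 0+19=19, 0+21=21
a = 16: 16+4=20, 16+8=1, 16+19=12, 16+21=14
a = 17: 17+4=21, 17+8=2, 17+19=13, 17+21=15
A + B = {1, 2, 4, 8, 12, 13, 14, 15, 19, 20, 21}, so |A + B| = 11.
Verify: 11 ≥ 6? Yes ✓.

CD lower bound = 6, actual |A + B| = 11.


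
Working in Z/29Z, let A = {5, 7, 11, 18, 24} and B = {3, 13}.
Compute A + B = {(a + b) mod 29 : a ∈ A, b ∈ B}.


Work in Z/29Z: reduce every sum a + b modulo 29.
Enumerate all 10 pairs:
a = 5: 5+3=8, 5+13=18
a = 7: 7+3=10, 7+13=20
a = 11: 11+3=14, 11+13=24
a = 18: 18+3=21, 18+13=2
a = 24: 24+3=27, 24+13=8
Distinct residues collected: {2, 8, 10, 14, 18, 20, 21, 24, 27}
|A + B| = 9 (out of 29 total residues).

A + B = {2, 8, 10, 14, 18, 20, 21, 24, 27}


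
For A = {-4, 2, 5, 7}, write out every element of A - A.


A - A = {a - a' : a, a' ∈ A}.
Compute a - a' for each ordered pair (a, a'):
a = -4: -4--4=0, -4-2=-6, -4-5=-9, -4-7=-11
a = 2: 2--4=6, 2-2=0, 2-5=-3, 2-7=-5
a = 5: 5--4=9, 5-2=3, 5-5=0, 5-7=-2
a = 7: 7--4=11, 7-2=5, 7-5=2, 7-7=0
Collecting distinct values (and noting 0 appears from a-a):
A - A = {-11, -9, -6, -5, -3, -2, 0, 2, 3, 5, 6, 9, 11}
|A - A| = 13

A - A = {-11, -9, -6, -5, -3, -2, 0, 2, 3, 5, 6, 9, 11}


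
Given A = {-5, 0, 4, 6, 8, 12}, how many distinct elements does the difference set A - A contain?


A - A = {a - a' : a, a' ∈ A}; |A| = 6.
Bounds: 2|A|-1 ≤ |A - A| ≤ |A|² - |A| + 1, i.e. 11 ≤ |A - A| ≤ 31.
Note: 0 ∈ A - A always (from a - a). The set is symmetric: if d ∈ A - A then -d ∈ A - A.
Enumerate nonzero differences d = a - a' with a > a' (then include -d):
Positive differences: {2, 4, 5, 6, 8, 9, 11, 12, 13, 17}
Full difference set: {0} ∪ (positive diffs) ∪ (negative diffs).
|A - A| = 1 + 2·10 = 21 (matches direct enumeration: 21).

|A - A| = 21


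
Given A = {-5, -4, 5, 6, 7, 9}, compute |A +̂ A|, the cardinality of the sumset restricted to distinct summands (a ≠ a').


Restricted sumset: A +̂ A = {a + a' : a ∈ A, a' ∈ A, a ≠ a'}.
Equivalently, take A + A and drop any sum 2a that is achievable ONLY as a + a for a ∈ A (i.e. sums representable only with equal summands).
Enumerate pairs (a, a') with a < a' (symmetric, so each unordered pair gives one sum; this covers all a ≠ a'):
  -5 + -4 = -9
  -5 + 5 = 0
  -5 + 6 = 1
  -5 + 7 = 2
  -5 + 9 = 4
  -4 + 5 = 1
  -4 + 6 = 2
  -4 + 7 = 3
  -4 + 9 = 5
  5 + 6 = 11
  5 + 7 = 12
  5 + 9 = 14
  6 + 7 = 13
  6 + 9 = 15
  7 + 9 = 16
Collected distinct sums: {-9, 0, 1, 2, 3, 4, 5, 11, 12, 13, 14, 15, 16}
|A +̂ A| = 13
(Reference bound: |A +̂ A| ≥ 2|A| - 3 for |A| ≥ 2, with |A| = 6 giving ≥ 9.)

|A +̂ A| = 13


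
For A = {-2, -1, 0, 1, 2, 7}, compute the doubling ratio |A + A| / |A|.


|A| = 6.
Compute A + A by enumerating all 36 pairs.
A + A = {-4, -3, -2, -1, 0, 1, 2, 3, 4, 5, 6, 7, 8, 9, 14}, so |A + A| = 15.
K = |A + A| / |A| = 15/6 = 5/2 ≈ 2.5000.
Reference: AP of size 6 gives K = 11/6 ≈ 1.8333; a fully generic set of size 6 gives K ≈ 3.5000.

|A| = 6, |A + A| = 15, K = 15/6 = 5/2.


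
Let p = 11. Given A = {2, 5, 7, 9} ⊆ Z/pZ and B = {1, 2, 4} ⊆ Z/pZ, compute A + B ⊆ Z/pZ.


Work in Z/11Z: reduce every sum a + b modulo 11.
Enumerate all 12 pairs:
a = 2: 2+1=3, 2+2=4, 2+4=6
a = 5: 5+1=6, 5+2=7, 5+4=9
a = 7: 7+1=8, 7+2=9, 7+4=0
a = 9: 9+1=10, 9+2=0, 9+4=2
Distinct residues collected: {0, 2, 3, 4, 6, 7, 8, 9, 10}
|A + B| = 9 (out of 11 total residues).

A + B = {0, 2, 3, 4, 6, 7, 8, 9, 10}


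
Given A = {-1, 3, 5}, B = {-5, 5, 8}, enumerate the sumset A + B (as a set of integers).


A + B = {a + b : a ∈ A, b ∈ B}.
Enumerate all |A|·|B| = 3·3 = 9 pairs (a, b) and collect distinct sums.
a = -1: -1+-5=-6, -1+5=4, -1+8=7
a = 3: 3+-5=-2, 3+5=8, 3+8=11
a = 5: 5+-5=0, 5+5=10, 5+8=13
Collecting distinct sums: A + B = {-6, -2, 0, 4, 7, 8, 10, 11, 13}
|A + B| = 9

A + B = {-6, -2, 0, 4, 7, 8, 10, 11, 13}


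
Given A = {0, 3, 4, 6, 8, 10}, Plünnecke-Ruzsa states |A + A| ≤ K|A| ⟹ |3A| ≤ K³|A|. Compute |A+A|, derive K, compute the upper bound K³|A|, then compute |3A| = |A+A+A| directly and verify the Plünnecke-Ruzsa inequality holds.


|A| = 6.
Step 1: Compute A + A by enumerating all 36 pairs.
A + A = {0, 3, 4, 6, 7, 8, 9, 10, 11, 12, 13, 14, 16, 18, 20}, so |A + A| = 15.
Step 2: Doubling constant K = |A + A|/|A| = 15/6 = 15/6 ≈ 2.5000.
Step 3: Plünnecke-Ruzsa gives |3A| ≤ K³·|A| = (2.5000)³ · 6 ≈ 93.7500.
Step 4: Compute 3A = A + A + A directly by enumerating all triples (a,b,c) ∈ A³; |3A| = 25.
Step 5: Check 25 ≤ 93.7500? Yes ✓.

K = 15/6, Plünnecke-Ruzsa bound K³|A| ≈ 93.7500, |3A| = 25, inequality holds.


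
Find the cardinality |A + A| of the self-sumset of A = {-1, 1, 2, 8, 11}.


A + A = {a + a' : a, a' ∈ A}; |A| = 5.
General bounds: 2|A| - 1 ≤ |A + A| ≤ |A|(|A|+1)/2, i.e. 9 ≤ |A + A| ≤ 15.
Lower bound 2|A|-1 is attained iff A is an arithmetic progression.
Enumerate sums a + a' for a ≤ a' (symmetric, so this suffices):
a = -1: -1+-1=-2, -1+1=0, -1+2=1, -1+8=7, -1+11=10
a = 1: 1+1=2, 1+2=3, 1+8=9, 1+11=12
a = 2: 2+2=4, 2+8=10, 2+11=13
a = 8: 8+8=16, 8+11=19
a = 11: 11+11=22
Distinct sums: {-2, 0, 1, 2, 3, 4, 7, 9, 10, 12, 13, 16, 19, 22}
|A + A| = 14

|A + A| = 14


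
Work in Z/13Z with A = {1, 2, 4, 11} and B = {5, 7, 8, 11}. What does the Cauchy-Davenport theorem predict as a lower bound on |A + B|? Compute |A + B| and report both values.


Cauchy-Davenport: |A + B| ≥ min(p, |A| + |B| - 1) for A, B nonempty in Z/pZ.
|A| = 4, |B| = 4, p = 13.
CD lower bound = min(13, 4 + 4 - 1) = min(13, 7) = 7.
Compute A + B mod 13 directly:
a = 1: 1+5=6, 1+7=8, 1+8=9, 1+11=12
a = 2: 2+5=7, 2+7=9, 2+8=10, 2+11=0
a = 4: 4+5=9, 4+7=11, 4+8=12, 4+11=2
a = 11: 11+5=3, 11+7=5, 11+8=6, 11+11=9
A + B = {0, 2, 3, 5, 6, 7, 8, 9, 10, 11, 12}, so |A + B| = 11.
Verify: 11 ≥ 7? Yes ✓.

CD lower bound = 7, actual |A + B| = 11.


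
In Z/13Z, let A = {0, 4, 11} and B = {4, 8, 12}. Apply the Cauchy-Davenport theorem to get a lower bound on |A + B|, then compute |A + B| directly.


Cauchy-Davenport: |A + B| ≥ min(p, |A| + |B| - 1) for A, B nonempty in Z/pZ.
|A| = 3, |B| = 3, p = 13.
CD lower bound = min(13, 3 + 3 - 1) = min(13, 5) = 5.
Compute A + B mod 13 directly:
a = 0: 0+4=4, 0+8=8, 0+12=12
a = 4: 4+4=8, 4+8=12, 4+12=3
a = 11: 11+4=2, 11+8=6, 11+12=10
A + B = {2, 3, 4, 6, 8, 10, 12}, so |A + B| = 7.
Verify: 7 ≥ 5? Yes ✓.

CD lower bound = 5, actual |A + B| = 7.


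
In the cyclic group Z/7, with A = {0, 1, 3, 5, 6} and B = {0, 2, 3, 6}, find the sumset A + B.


Work in Z/7Z: reduce every sum a + b modulo 7.
Enumerate all 20 pairs:
a = 0: 0+0=0, 0+2=2, 0+3=3, 0+6=6
a = 1: 1+0=1, 1+2=3, 1+3=4, 1+6=0
a = 3: 3+0=3, 3+2=5, 3+3=6, 3+6=2
a = 5: 5+0=5, 5+2=0, 5+3=1, 5+6=4
a = 6: 6+0=6, 6+2=1, 6+3=2, 6+6=5
Distinct residues collected: {0, 1, 2, 3, 4, 5, 6}
|A + B| = 7 (out of 7 total residues).

A + B = {0, 1, 2, 3, 4, 5, 6}


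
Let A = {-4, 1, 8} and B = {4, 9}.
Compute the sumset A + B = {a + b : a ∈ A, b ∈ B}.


A + B = {a + b : a ∈ A, b ∈ B}.
Enumerate all |A|·|B| = 3·2 = 6 pairs (a, b) and collect distinct sums.
a = -4: -4+4=0, -4+9=5
a = 1: 1+4=5, 1+9=10
a = 8: 8+4=12, 8+9=17
Collecting distinct sums: A + B = {0, 5, 10, 12, 17}
|A + B| = 5

A + B = {0, 5, 10, 12, 17}


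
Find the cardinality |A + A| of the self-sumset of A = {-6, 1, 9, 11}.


A + A = {a + a' : a, a' ∈ A}; |A| = 4.
General bounds: 2|A| - 1 ≤ |A + A| ≤ |A|(|A|+1)/2, i.e. 7 ≤ |A + A| ≤ 10.
Lower bound 2|A|-1 is attained iff A is an arithmetic progression.
Enumerate sums a + a' for a ≤ a' (symmetric, so this suffices):
a = -6: -6+-6=-12, -6+1=-5, -6+9=3, -6+11=5
a = 1: 1+1=2, 1+9=10, 1+11=12
a = 9: 9+9=18, 9+11=20
a = 11: 11+11=22
Distinct sums: {-12, -5, 2, 3, 5, 10, 12, 18, 20, 22}
|A + A| = 10

|A + A| = 10


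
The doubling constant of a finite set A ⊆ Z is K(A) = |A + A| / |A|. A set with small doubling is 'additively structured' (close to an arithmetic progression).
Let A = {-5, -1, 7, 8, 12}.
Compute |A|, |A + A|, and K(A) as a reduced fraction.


|A| = 5.
Compute A + A by enumerating all 25 pairs.
A + A = {-10, -6, -2, 2, 3, 6, 7, 11, 14, 15, 16, 19, 20, 24}, so |A + A| = 14.
K = |A + A| / |A| = 14/5 (already in lowest terms) ≈ 2.8000.
Reference: AP of size 5 gives K = 9/5 ≈ 1.8000; a fully generic set of size 5 gives K ≈ 3.0000.

|A| = 5, |A + A| = 14, K = 14/5.


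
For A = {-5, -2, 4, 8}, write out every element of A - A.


A - A = {a - a' : a, a' ∈ A}.
Compute a - a' for each ordered pair (a, a'):
a = -5: -5--5=0, -5--2=-3, -5-4=-9, -5-8=-13
a = -2: -2--5=3, -2--2=0, -2-4=-6, -2-8=-10
a = 4: 4--5=9, 4--2=6, 4-4=0, 4-8=-4
a = 8: 8--5=13, 8--2=10, 8-4=4, 8-8=0
Collecting distinct values (and noting 0 appears from a-a):
A - A = {-13, -10, -9, -6, -4, -3, 0, 3, 4, 6, 9, 10, 13}
|A - A| = 13

A - A = {-13, -10, -9, -6, -4, -3, 0, 3, 4, 6, 9, 10, 13}


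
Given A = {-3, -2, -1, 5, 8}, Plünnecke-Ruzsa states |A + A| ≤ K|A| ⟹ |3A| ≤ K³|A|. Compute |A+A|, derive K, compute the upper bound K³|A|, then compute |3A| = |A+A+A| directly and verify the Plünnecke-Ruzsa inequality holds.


|A| = 5.
Step 1: Compute A + A by enumerating all 25 pairs.
A + A = {-6, -5, -4, -3, -2, 2, 3, 4, 5, 6, 7, 10, 13, 16}, so |A + A| = 14.
Step 2: Doubling constant K = |A + A|/|A| = 14/5 = 14/5 ≈ 2.8000.
Step 3: Plünnecke-Ruzsa gives |3A| ≤ K³·|A| = (2.8000)³ · 5 ≈ 109.7600.
Step 4: Compute 3A = A + A + A directly by enumerating all triples (a,b,c) ∈ A³; |3A| = 27.
Step 5: Check 27 ≤ 109.7600? Yes ✓.

K = 14/5, Plünnecke-Ruzsa bound K³|A| ≈ 109.7600, |3A| = 27, inequality holds.


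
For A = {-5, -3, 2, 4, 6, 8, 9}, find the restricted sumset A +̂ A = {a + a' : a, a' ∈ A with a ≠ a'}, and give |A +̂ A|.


Restricted sumset: A +̂ A = {a + a' : a ∈ A, a' ∈ A, a ≠ a'}.
Equivalently, take A + A and drop any sum 2a that is achievable ONLY as a + a for a ∈ A (i.e. sums representable only with equal summands).
Enumerate pairs (a, a') with a < a' (symmetric, so each unordered pair gives one sum; this covers all a ≠ a'):
  -5 + -3 = -8
  -5 + 2 = -3
  -5 + 4 = -1
  -5 + 6 = 1
  -5 + 8 = 3
  -5 + 9 = 4
  -3 + 2 = -1
  -3 + 4 = 1
  -3 + 6 = 3
  -3 + 8 = 5
  -3 + 9 = 6
  2 + 4 = 6
  2 + 6 = 8
  2 + 8 = 10
  2 + 9 = 11
  4 + 6 = 10
  4 + 8 = 12
  4 + 9 = 13
  6 + 8 = 14
  6 + 9 = 15
  8 + 9 = 17
Collected distinct sums: {-8, -3, -1, 1, 3, 4, 5, 6, 8, 10, 11, 12, 13, 14, 15, 17}
|A +̂ A| = 16
(Reference bound: |A +̂ A| ≥ 2|A| - 3 for |A| ≥ 2, with |A| = 7 giving ≥ 11.)

|A +̂ A| = 16


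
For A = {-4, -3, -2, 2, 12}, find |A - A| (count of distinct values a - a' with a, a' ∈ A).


A - A = {a - a' : a, a' ∈ A}; |A| = 5.
Bounds: 2|A|-1 ≤ |A - A| ≤ |A|² - |A| + 1, i.e. 9 ≤ |A - A| ≤ 21.
Note: 0 ∈ A - A always (from a - a). The set is symmetric: if d ∈ A - A then -d ∈ A - A.
Enumerate nonzero differences d = a - a' with a > a' (then include -d):
Positive differences: {1, 2, 4, 5, 6, 10, 14, 15, 16}
Full difference set: {0} ∪ (positive diffs) ∪ (negative diffs).
|A - A| = 1 + 2·9 = 19 (matches direct enumeration: 19).

|A - A| = 19


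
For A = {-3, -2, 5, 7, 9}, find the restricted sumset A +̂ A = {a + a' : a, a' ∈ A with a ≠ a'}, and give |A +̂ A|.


Restricted sumset: A +̂ A = {a + a' : a ∈ A, a' ∈ A, a ≠ a'}.
Equivalently, take A + A and drop any sum 2a that is achievable ONLY as a + a for a ∈ A (i.e. sums representable only with equal summands).
Enumerate pairs (a, a') with a < a' (symmetric, so each unordered pair gives one sum; this covers all a ≠ a'):
  -3 + -2 = -5
  -3 + 5 = 2
  -3 + 7 = 4
  -3 + 9 = 6
  -2 + 5 = 3
  -2 + 7 = 5
  -2 + 9 = 7
  5 + 7 = 12
  5 + 9 = 14
  7 + 9 = 16
Collected distinct sums: {-5, 2, 3, 4, 5, 6, 7, 12, 14, 16}
|A +̂ A| = 10
(Reference bound: |A +̂ A| ≥ 2|A| - 3 for |A| ≥ 2, with |A| = 5 giving ≥ 7.)

|A +̂ A| = 10


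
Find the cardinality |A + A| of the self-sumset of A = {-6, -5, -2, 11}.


A + A = {a + a' : a, a' ∈ A}; |A| = 4.
General bounds: 2|A| - 1 ≤ |A + A| ≤ |A|(|A|+1)/2, i.e. 7 ≤ |A + A| ≤ 10.
Lower bound 2|A|-1 is attained iff A is an arithmetic progression.
Enumerate sums a + a' for a ≤ a' (symmetric, so this suffices):
a = -6: -6+-6=-12, -6+-5=-11, -6+-2=-8, -6+11=5
a = -5: -5+-5=-10, -5+-2=-7, -5+11=6
a = -2: -2+-2=-4, -2+11=9
a = 11: 11+11=22
Distinct sums: {-12, -11, -10, -8, -7, -4, 5, 6, 9, 22}
|A + A| = 10

|A + A| = 10


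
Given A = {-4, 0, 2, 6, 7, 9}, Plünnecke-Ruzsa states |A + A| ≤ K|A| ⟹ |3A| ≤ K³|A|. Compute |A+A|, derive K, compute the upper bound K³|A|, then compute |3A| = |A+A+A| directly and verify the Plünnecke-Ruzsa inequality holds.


|A| = 6.
Step 1: Compute A + A by enumerating all 36 pairs.
A + A = {-8, -4, -2, 0, 2, 3, 4, 5, 6, 7, 8, 9, 11, 12, 13, 14, 15, 16, 18}, so |A + A| = 19.
Step 2: Doubling constant K = |A + A|/|A| = 19/6 = 19/6 ≈ 3.1667.
Step 3: Plünnecke-Ruzsa gives |3A| ≤ K³·|A| = (3.1667)³ · 6 ≈ 190.5278.
Step 4: Compute 3A = A + A + A directly by enumerating all triples (a,b,c) ∈ A³; |3A| = 33.
Step 5: Check 33 ≤ 190.5278? Yes ✓.

K = 19/6, Plünnecke-Ruzsa bound K³|A| ≈ 190.5278, |3A| = 33, inequality holds.


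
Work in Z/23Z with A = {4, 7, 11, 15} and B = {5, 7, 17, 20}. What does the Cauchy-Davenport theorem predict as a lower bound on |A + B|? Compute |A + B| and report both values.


Cauchy-Davenport: |A + B| ≥ min(p, |A| + |B| - 1) for A, B nonempty in Z/pZ.
|A| = 4, |B| = 4, p = 23.
CD lower bound = min(23, 4 + 4 - 1) = min(23, 7) = 7.
Compute A + B mod 23 directly:
a = 4: 4+5=9, 4+7=11, 4+17=21, 4+20=1
a = 7: 7+5=12, 7+7=14, 7+17=1, 7+20=4
a = 11: 11+5=16, 11+7=18, 11+17=5, 11+20=8
a = 15: 15+5=20, 15+7=22, 15+17=9, 15+20=12
A + B = {1, 4, 5, 8, 9, 11, 12, 14, 16, 18, 20, 21, 22}, so |A + B| = 13.
Verify: 13 ≥ 7? Yes ✓.

CD lower bound = 7, actual |A + B| = 13.


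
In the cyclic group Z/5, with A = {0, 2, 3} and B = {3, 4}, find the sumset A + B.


Work in Z/5Z: reduce every sum a + b modulo 5.
Enumerate all 6 pairs:
a = 0: 0+3=3, 0+4=4
a = 2: 2+3=0, 2+4=1
a = 3: 3+3=1, 3+4=2
Distinct residues collected: {0, 1, 2, 3, 4}
|A + B| = 5 (out of 5 total residues).

A + B = {0, 1, 2, 3, 4}


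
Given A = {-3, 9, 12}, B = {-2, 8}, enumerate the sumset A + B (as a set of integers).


A + B = {a + b : a ∈ A, b ∈ B}.
Enumerate all |A|·|B| = 3·2 = 6 pairs (a, b) and collect distinct sums.
a = -3: -3+-2=-5, -3+8=5
a = 9: 9+-2=7, 9+8=17
a = 12: 12+-2=10, 12+8=20
Collecting distinct sums: A + B = {-5, 5, 7, 10, 17, 20}
|A + B| = 6

A + B = {-5, 5, 7, 10, 17, 20}


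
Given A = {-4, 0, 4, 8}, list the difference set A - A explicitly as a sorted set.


A - A = {a - a' : a, a' ∈ A}.
Compute a - a' for each ordered pair (a, a'):
a = -4: -4--4=0, -4-0=-4, -4-4=-8, -4-8=-12
a = 0: 0--4=4, 0-0=0, 0-4=-4, 0-8=-8
a = 4: 4--4=8, 4-0=4, 4-4=0, 4-8=-4
a = 8: 8--4=12, 8-0=8, 8-4=4, 8-8=0
Collecting distinct values (and noting 0 appears from a-a):
A - A = {-12, -8, -4, 0, 4, 8, 12}
|A - A| = 7

A - A = {-12, -8, -4, 0, 4, 8, 12}


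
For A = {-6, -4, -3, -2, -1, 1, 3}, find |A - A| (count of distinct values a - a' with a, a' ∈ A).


A - A = {a - a' : a, a' ∈ A}; |A| = 7.
Bounds: 2|A|-1 ≤ |A - A| ≤ |A|² - |A| + 1, i.e. 13 ≤ |A - A| ≤ 43.
Note: 0 ∈ A - A always (from a - a). The set is symmetric: if d ∈ A - A then -d ∈ A - A.
Enumerate nonzero differences d = a - a' with a > a' (then include -d):
Positive differences: {1, 2, 3, 4, 5, 6, 7, 9}
Full difference set: {0} ∪ (positive diffs) ∪ (negative diffs).
|A - A| = 1 + 2·8 = 17 (matches direct enumeration: 17).

|A - A| = 17


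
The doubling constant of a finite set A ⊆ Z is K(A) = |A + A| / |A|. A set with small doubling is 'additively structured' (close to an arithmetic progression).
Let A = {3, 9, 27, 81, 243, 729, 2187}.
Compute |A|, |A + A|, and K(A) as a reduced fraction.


|A| = 7.
Compute A + A by enumerating all 49 pairs.
A + A = {6, 12, 18, 30, 36, 54, 84, 90, 108, 162, 246, 252, 270, 324, 486, 732, 738, 756, 810, 972, 1458, 2190, 2196, 2214, 2268, 2430, 2916, 4374}, so |A + A| = 28.
K = |A + A| / |A| = 28/7 = 4/1 ≈ 4.0000.
Reference: AP of size 7 gives K = 13/7 ≈ 1.8571; a fully generic set of size 7 gives K ≈ 4.0000.

|A| = 7, |A + A| = 28, K = 28/7 = 4/1.


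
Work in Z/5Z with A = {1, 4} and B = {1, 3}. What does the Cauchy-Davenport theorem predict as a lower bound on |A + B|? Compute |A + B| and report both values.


Cauchy-Davenport: |A + B| ≥ min(p, |A| + |B| - 1) for A, B nonempty in Z/pZ.
|A| = 2, |B| = 2, p = 5.
CD lower bound = min(5, 2 + 2 - 1) = min(5, 3) = 3.
Compute A + B mod 5 directly:
a = 1: 1+1=2, 1+3=4
a = 4: 4+1=0, 4+3=2
A + B = {0, 2, 4}, so |A + B| = 3.
Verify: 3 ≥ 3? Yes ✓.

CD lower bound = 3, actual |A + B| = 3.


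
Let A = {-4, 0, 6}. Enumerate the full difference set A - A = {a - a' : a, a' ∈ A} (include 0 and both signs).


A - A = {a - a' : a, a' ∈ A}.
Compute a - a' for each ordered pair (a, a'):
a = -4: -4--4=0, -4-0=-4, -4-6=-10
a = 0: 0--4=4, 0-0=0, 0-6=-6
a = 6: 6--4=10, 6-0=6, 6-6=0
Collecting distinct values (and noting 0 appears from a-a):
A - A = {-10, -6, -4, 0, 4, 6, 10}
|A - A| = 7

A - A = {-10, -6, -4, 0, 4, 6, 10}


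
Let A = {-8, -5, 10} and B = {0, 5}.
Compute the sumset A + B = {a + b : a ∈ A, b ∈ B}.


A + B = {a + b : a ∈ A, b ∈ B}.
Enumerate all |A|·|B| = 3·2 = 6 pairs (a, b) and collect distinct sums.
a = -8: -8+0=-8, -8+5=-3
a = -5: -5+0=-5, -5+5=0
a = 10: 10+0=10, 10+5=15
Collecting distinct sums: A + B = {-8, -5, -3, 0, 10, 15}
|A + B| = 6

A + B = {-8, -5, -3, 0, 10, 15}


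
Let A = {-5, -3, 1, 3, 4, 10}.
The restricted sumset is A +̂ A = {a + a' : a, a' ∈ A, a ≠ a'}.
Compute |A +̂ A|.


Restricted sumset: A +̂ A = {a + a' : a ∈ A, a' ∈ A, a ≠ a'}.
Equivalently, take A + A and drop any sum 2a that is achievable ONLY as a + a for a ∈ A (i.e. sums representable only with equal summands).
Enumerate pairs (a, a') with a < a' (symmetric, so each unordered pair gives one sum; this covers all a ≠ a'):
  -5 + -3 = -8
  -5 + 1 = -4
  -5 + 3 = -2
  -5 + 4 = -1
  -5 + 10 = 5
  -3 + 1 = -2
  -3 + 3 = 0
  -3 + 4 = 1
  -3 + 10 = 7
  1 + 3 = 4
  1 + 4 = 5
  1 + 10 = 11
  3 + 4 = 7
  3 + 10 = 13
  4 + 10 = 14
Collected distinct sums: {-8, -4, -2, -1, 0, 1, 4, 5, 7, 11, 13, 14}
|A +̂ A| = 12
(Reference bound: |A +̂ A| ≥ 2|A| - 3 for |A| ≥ 2, with |A| = 6 giving ≥ 9.)

|A +̂ A| = 12


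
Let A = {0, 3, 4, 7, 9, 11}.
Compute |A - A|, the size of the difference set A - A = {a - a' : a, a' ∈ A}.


A - A = {a - a' : a, a' ∈ A}; |A| = 6.
Bounds: 2|A|-1 ≤ |A - A| ≤ |A|² - |A| + 1, i.e. 11 ≤ |A - A| ≤ 31.
Note: 0 ∈ A - A always (from a - a). The set is symmetric: if d ∈ A - A then -d ∈ A - A.
Enumerate nonzero differences d = a - a' with a > a' (then include -d):
Positive differences: {1, 2, 3, 4, 5, 6, 7, 8, 9, 11}
Full difference set: {0} ∪ (positive diffs) ∪ (negative diffs).
|A - A| = 1 + 2·10 = 21 (matches direct enumeration: 21).

|A - A| = 21


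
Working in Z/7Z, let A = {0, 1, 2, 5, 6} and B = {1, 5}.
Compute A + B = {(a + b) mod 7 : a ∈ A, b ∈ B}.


Work in Z/7Z: reduce every sum a + b modulo 7.
Enumerate all 10 pairs:
a = 0: 0+1=1, 0+5=5
a = 1: 1+1=2, 1+5=6
a = 2: 2+1=3, 2+5=0
a = 5: 5+1=6, 5+5=3
a = 6: 6+1=0, 6+5=4
Distinct residues collected: {0, 1, 2, 3, 4, 5, 6}
|A + B| = 7 (out of 7 total residues).

A + B = {0, 1, 2, 3, 4, 5, 6}


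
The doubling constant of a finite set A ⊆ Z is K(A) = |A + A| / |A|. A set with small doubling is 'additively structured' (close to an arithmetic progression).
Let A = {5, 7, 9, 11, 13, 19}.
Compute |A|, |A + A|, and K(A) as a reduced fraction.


|A| = 6.
Compute A + A by enumerating all 36 pairs.
A + A = {10, 12, 14, 16, 18, 20, 22, 24, 26, 28, 30, 32, 38}, so |A + A| = 13.
K = |A + A| / |A| = 13/6 (already in lowest terms) ≈ 2.1667.
Reference: AP of size 6 gives K = 11/6 ≈ 1.8333; a fully generic set of size 6 gives K ≈ 3.5000.

|A| = 6, |A + A| = 13, K = 13/6.


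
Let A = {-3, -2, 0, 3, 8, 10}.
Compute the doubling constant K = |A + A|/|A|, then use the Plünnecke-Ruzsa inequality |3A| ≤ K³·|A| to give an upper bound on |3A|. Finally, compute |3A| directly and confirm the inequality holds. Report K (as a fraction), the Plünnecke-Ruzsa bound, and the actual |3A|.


|A| = 6.
Step 1: Compute A + A by enumerating all 36 pairs.
A + A = {-6, -5, -4, -3, -2, 0, 1, 3, 5, 6, 7, 8, 10, 11, 13, 16, 18, 20}, so |A + A| = 18.
Step 2: Doubling constant K = |A + A|/|A| = 18/6 = 18/6 ≈ 3.0000.
Step 3: Plünnecke-Ruzsa gives |3A| ≤ K³·|A| = (3.0000)³ · 6 ≈ 162.0000.
Step 4: Compute 3A = A + A + A directly by enumerating all triples (a,b,c) ∈ A³; |3A| = 35.
Step 5: Check 35 ≤ 162.0000? Yes ✓.

K = 18/6, Plünnecke-Ruzsa bound K³|A| ≈ 162.0000, |3A| = 35, inequality holds.


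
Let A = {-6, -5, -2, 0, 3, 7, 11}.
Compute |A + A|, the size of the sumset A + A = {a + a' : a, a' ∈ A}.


A + A = {a + a' : a, a' ∈ A}; |A| = 7.
General bounds: 2|A| - 1 ≤ |A + A| ≤ |A|(|A|+1)/2, i.e. 13 ≤ |A + A| ≤ 28.
Lower bound 2|A|-1 is attained iff A is an arithmetic progression.
Enumerate sums a + a' for a ≤ a' (symmetric, so this suffices):
a = -6: -6+-6=-12, -6+-5=-11, -6+-2=-8, -6+0=-6, -6+3=-3, -6+7=1, -6+11=5
a = -5: -5+-5=-10, -5+-2=-7, -5+0=-5, -5+3=-2, -5+7=2, -5+11=6
a = -2: -2+-2=-4, -2+0=-2, -2+3=1, -2+7=5, -2+11=9
a = 0: 0+0=0, 0+3=3, 0+7=7, 0+11=11
a = 3: 3+3=6, 3+7=10, 3+11=14
a = 7: 7+7=14, 7+11=18
a = 11: 11+11=22
Distinct sums: {-12, -11, -10, -8, -7, -6, -5, -4, -3, -2, 0, 1, 2, 3, 5, 6, 7, 9, 10, 11, 14, 18, 22}
|A + A| = 23

|A + A| = 23


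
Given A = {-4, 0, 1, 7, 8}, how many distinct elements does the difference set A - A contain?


A - A = {a - a' : a, a' ∈ A}; |A| = 5.
Bounds: 2|A|-1 ≤ |A - A| ≤ |A|² - |A| + 1, i.e. 9 ≤ |A - A| ≤ 21.
Note: 0 ∈ A - A always (from a - a). The set is symmetric: if d ∈ A - A then -d ∈ A - A.
Enumerate nonzero differences d = a - a' with a > a' (then include -d):
Positive differences: {1, 4, 5, 6, 7, 8, 11, 12}
Full difference set: {0} ∪ (positive diffs) ∪ (negative diffs).
|A - A| = 1 + 2·8 = 17 (matches direct enumeration: 17).

|A - A| = 17


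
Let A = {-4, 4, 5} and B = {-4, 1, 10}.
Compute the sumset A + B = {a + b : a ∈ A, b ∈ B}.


A + B = {a + b : a ∈ A, b ∈ B}.
Enumerate all |A|·|B| = 3·3 = 9 pairs (a, b) and collect distinct sums.
a = -4: -4+-4=-8, -4+1=-3, -4+10=6
a = 4: 4+-4=0, 4+1=5, 4+10=14
a = 5: 5+-4=1, 5+1=6, 5+10=15
Collecting distinct sums: A + B = {-8, -3, 0, 1, 5, 6, 14, 15}
|A + B| = 8

A + B = {-8, -3, 0, 1, 5, 6, 14, 15}


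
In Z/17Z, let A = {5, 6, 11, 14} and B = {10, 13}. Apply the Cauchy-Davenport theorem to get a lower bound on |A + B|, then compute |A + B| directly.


Cauchy-Davenport: |A + B| ≥ min(p, |A| + |B| - 1) for A, B nonempty in Z/pZ.
|A| = 4, |B| = 2, p = 17.
CD lower bound = min(17, 4 + 2 - 1) = min(17, 5) = 5.
Compute A + B mod 17 directly:
a = 5: 5+10=15, 5+13=1
a = 6: 6+10=16, 6+13=2
a = 11: 11+10=4, 11+13=7
a = 14: 14+10=7, 14+13=10
A + B = {1, 2, 4, 7, 10, 15, 16}, so |A + B| = 7.
Verify: 7 ≥ 5? Yes ✓.

CD lower bound = 5, actual |A + B| = 7.


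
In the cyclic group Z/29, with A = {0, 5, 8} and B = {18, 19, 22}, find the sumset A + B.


Work in Z/29Z: reduce every sum a + b modulo 29.
Enumerate all 9 pairs:
a = 0: 0+18=18, 0+19=19, 0+22=22
a = 5: 5+18=23, 5+19=24, 5+22=27
a = 8: 8+18=26, 8+19=27, 8+22=1
Distinct residues collected: {1, 18, 19, 22, 23, 24, 26, 27}
|A + B| = 8 (out of 29 total residues).

A + B = {1, 18, 19, 22, 23, 24, 26, 27}


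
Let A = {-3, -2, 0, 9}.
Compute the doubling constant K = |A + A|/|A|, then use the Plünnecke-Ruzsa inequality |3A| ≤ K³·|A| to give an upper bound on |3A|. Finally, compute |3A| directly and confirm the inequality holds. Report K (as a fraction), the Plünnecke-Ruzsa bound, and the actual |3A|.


|A| = 4.
Step 1: Compute A + A by enumerating all 16 pairs.
A + A = {-6, -5, -4, -3, -2, 0, 6, 7, 9, 18}, so |A + A| = 10.
Step 2: Doubling constant K = |A + A|/|A| = 10/4 = 10/4 ≈ 2.5000.
Step 3: Plünnecke-Ruzsa gives |3A| ≤ K³·|A| = (2.5000)³ · 4 ≈ 62.5000.
Step 4: Compute 3A = A + A + A directly by enumerating all triples (a,b,c) ∈ A³; |3A| = 19.
Step 5: Check 19 ≤ 62.5000? Yes ✓.

K = 10/4, Plünnecke-Ruzsa bound K³|A| ≈ 62.5000, |3A| = 19, inequality holds.


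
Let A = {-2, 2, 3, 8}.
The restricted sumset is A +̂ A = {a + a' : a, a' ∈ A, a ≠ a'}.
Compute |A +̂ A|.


Restricted sumset: A +̂ A = {a + a' : a ∈ A, a' ∈ A, a ≠ a'}.
Equivalently, take A + A and drop any sum 2a that is achievable ONLY as a + a for a ∈ A (i.e. sums representable only with equal summands).
Enumerate pairs (a, a') with a < a' (symmetric, so each unordered pair gives one sum; this covers all a ≠ a'):
  -2 + 2 = 0
  -2 + 3 = 1
  -2 + 8 = 6
  2 + 3 = 5
  2 + 8 = 10
  3 + 8 = 11
Collected distinct sums: {0, 1, 5, 6, 10, 11}
|A +̂ A| = 6
(Reference bound: |A +̂ A| ≥ 2|A| - 3 for |A| ≥ 2, with |A| = 4 giving ≥ 5.)

|A +̂ A| = 6


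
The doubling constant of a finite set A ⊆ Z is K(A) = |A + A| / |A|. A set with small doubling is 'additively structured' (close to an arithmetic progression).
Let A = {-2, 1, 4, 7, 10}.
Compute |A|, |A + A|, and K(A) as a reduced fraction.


|A| = 5.
Compute A + A by enumerating all 25 pairs.
A + A = {-4, -1, 2, 5, 8, 11, 14, 17, 20}, so |A + A| = 9.
K = |A + A| / |A| = 9/5 (already in lowest terms) ≈ 1.8000.
Reference: AP of size 5 gives K = 9/5 ≈ 1.8000; a fully generic set of size 5 gives K ≈ 3.0000.

|A| = 5, |A + A| = 9, K = 9/5.


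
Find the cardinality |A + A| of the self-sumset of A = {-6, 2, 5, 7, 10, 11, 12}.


A + A = {a + a' : a, a' ∈ A}; |A| = 7.
General bounds: 2|A| - 1 ≤ |A + A| ≤ |A|(|A|+1)/2, i.e. 13 ≤ |A + A| ≤ 28.
Lower bound 2|A|-1 is attained iff A is an arithmetic progression.
Enumerate sums a + a' for a ≤ a' (symmetric, so this suffices):
a = -6: -6+-6=-12, -6+2=-4, -6+5=-1, -6+7=1, -6+10=4, -6+11=5, -6+12=6
a = 2: 2+2=4, 2+5=7, 2+7=9, 2+10=12, 2+11=13, 2+12=14
a = 5: 5+5=10, 5+7=12, 5+10=15, 5+11=16, 5+12=17
a = 7: 7+7=14, 7+10=17, 7+11=18, 7+12=19
a = 10: 10+10=20, 10+11=21, 10+12=22
a = 11: 11+11=22, 11+12=23
a = 12: 12+12=24
Distinct sums: {-12, -4, -1, 1, 4, 5, 6, 7, 9, 10, 12, 13, 14, 15, 16, 17, 18, 19, 20, 21, 22, 23, 24}
|A + A| = 23

|A + A| = 23


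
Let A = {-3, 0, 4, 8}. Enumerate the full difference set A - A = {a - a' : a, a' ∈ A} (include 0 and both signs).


A - A = {a - a' : a, a' ∈ A}.
Compute a - a' for each ordered pair (a, a'):
a = -3: -3--3=0, -3-0=-3, -3-4=-7, -3-8=-11
a = 0: 0--3=3, 0-0=0, 0-4=-4, 0-8=-8
a = 4: 4--3=7, 4-0=4, 4-4=0, 4-8=-4
a = 8: 8--3=11, 8-0=8, 8-4=4, 8-8=0
Collecting distinct values (and noting 0 appears from a-a):
A - A = {-11, -8, -7, -4, -3, 0, 3, 4, 7, 8, 11}
|A - A| = 11

A - A = {-11, -8, -7, -4, -3, 0, 3, 4, 7, 8, 11}


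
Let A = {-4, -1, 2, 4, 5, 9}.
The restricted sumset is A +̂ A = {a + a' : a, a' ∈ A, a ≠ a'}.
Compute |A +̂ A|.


Restricted sumset: A +̂ A = {a + a' : a ∈ A, a' ∈ A, a ≠ a'}.
Equivalently, take A + A and drop any sum 2a that is achievable ONLY as a + a for a ∈ A (i.e. sums representable only with equal summands).
Enumerate pairs (a, a') with a < a' (symmetric, so each unordered pair gives one sum; this covers all a ≠ a'):
  -4 + -1 = -5
  -4 + 2 = -2
  -4 + 4 = 0
  -4 + 5 = 1
  -4 + 9 = 5
  -1 + 2 = 1
  -1 + 4 = 3
  -1 + 5 = 4
  -1 + 9 = 8
  2 + 4 = 6
  2 + 5 = 7
  2 + 9 = 11
  4 + 5 = 9
  4 + 9 = 13
  5 + 9 = 14
Collected distinct sums: {-5, -2, 0, 1, 3, 4, 5, 6, 7, 8, 9, 11, 13, 14}
|A +̂ A| = 14
(Reference bound: |A +̂ A| ≥ 2|A| - 3 for |A| ≥ 2, with |A| = 6 giving ≥ 9.)

|A +̂ A| = 14


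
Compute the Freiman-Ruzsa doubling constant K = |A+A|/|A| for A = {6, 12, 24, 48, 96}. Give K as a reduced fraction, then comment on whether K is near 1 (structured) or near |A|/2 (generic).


|A| = 5.
Compute A + A by enumerating all 25 pairs.
A + A = {12, 18, 24, 30, 36, 48, 54, 60, 72, 96, 102, 108, 120, 144, 192}, so |A + A| = 15.
K = |A + A| / |A| = 15/5 = 3/1 ≈ 3.0000.
Reference: AP of size 5 gives K = 9/5 ≈ 1.8000; a fully generic set of size 5 gives K ≈ 3.0000.

|A| = 5, |A + A| = 15, K = 15/5 = 3/1.


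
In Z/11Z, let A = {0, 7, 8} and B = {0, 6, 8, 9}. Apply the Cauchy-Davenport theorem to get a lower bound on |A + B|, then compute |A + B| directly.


Cauchy-Davenport: |A + B| ≥ min(p, |A| + |B| - 1) for A, B nonempty in Z/pZ.
|A| = 3, |B| = 4, p = 11.
CD lower bound = min(11, 3 + 4 - 1) = min(11, 6) = 6.
Compute A + B mod 11 directly:
a = 0: 0+0=0, 0+6=6, 0+8=8, 0+9=9
a = 7: 7+0=7, 7+6=2, 7+8=4, 7+9=5
a = 8: 8+0=8, 8+6=3, 8+8=5, 8+9=6
A + B = {0, 2, 3, 4, 5, 6, 7, 8, 9}, so |A + B| = 9.
Verify: 9 ≥ 6? Yes ✓.

CD lower bound = 6, actual |A + B| = 9.


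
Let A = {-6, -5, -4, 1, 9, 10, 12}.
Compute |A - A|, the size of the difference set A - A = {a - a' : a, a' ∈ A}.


A - A = {a - a' : a, a' ∈ A}; |A| = 7.
Bounds: 2|A|-1 ≤ |A - A| ≤ |A|² - |A| + 1, i.e. 13 ≤ |A - A| ≤ 43.
Note: 0 ∈ A - A always (from a - a). The set is symmetric: if d ∈ A - A then -d ∈ A - A.
Enumerate nonzero differences d = a - a' with a > a' (then include -d):
Positive differences: {1, 2, 3, 5, 6, 7, 8, 9, 11, 13, 14, 15, 16, 17, 18}
Full difference set: {0} ∪ (positive diffs) ∪ (negative diffs).
|A - A| = 1 + 2·15 = 31 (matches direct enumeration: 31).

|A - A| = 31


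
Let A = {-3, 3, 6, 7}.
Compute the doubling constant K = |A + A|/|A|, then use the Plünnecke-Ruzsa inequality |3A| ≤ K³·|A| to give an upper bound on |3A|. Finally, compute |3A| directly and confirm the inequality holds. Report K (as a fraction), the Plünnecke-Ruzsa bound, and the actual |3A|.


|A| = 4.
Step 1: Compute A + A by enumerating all 16 pairs.
A + A = {-6, 0, 3, 4, 6, 9, 10, 12, 13, 14}, so |A + A| = 10.
Step 2: Doubling constant K = |A + A|/|A| = 10/4 = 10/4 ≈ 2.5000.
Step 3: Plünnecke-Ruzsa gives |3A| ≤ K³·|A| = (2.5000)³ · 4 ≈ 62.5000.
Step 4: Compute 3A = A + A + A directly by enumerating all triples (a,b,c) ∈ A³; |3A| = 19.
Step 5: Check 19 ≤ 62.5000? Yes ✓.

K = 10/4, Plünnecke-Ruzsa bound K³|A| ≈ 62.5000, |3A| = 19, inequality holds.


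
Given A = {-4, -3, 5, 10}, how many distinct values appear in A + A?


A + A = {a + a' : a, a' ∈ A}; |A| = 4.
General bounds: 2|A| - 1 ≤ |A + A| ≤ |A|(|A|+1)/2, i.e. 7 ≤ |A + A| ≤ 10.
Lower bound 2|A|-1 is attained iff A is an arithmetic progression.
Enumerate sums a + a' for a ≤ a' (symmetric, so this suffices):
a = -4: -4+-4=-8, -4+-3=-7, -4+5=1, -4+10=6
a = -3: -3+-3=-6, -3+5=2, -3+10=7
a = 5: 5+5=10, 5+10=15
a = 10: 10+10=20
Distinct sums: {-8, -7, -6, 1, 2, 6, 7, 10, 15, 20}
|A + A| = 10

|A + A| = 10


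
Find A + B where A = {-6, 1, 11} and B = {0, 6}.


A + B = {a + b : a ∈ A, b ∈ B}.
Enumerate all |A|·|B| = 3·2 = 6 pairs (a, b) and collect distinct sums.
a = -6: -6+0=-6, -6+6=0
a = 1: 1+0=1, 1+6=7
a = 11: 11+0=11, 11+6=17
Collecting distinct sums: A + B = {-6, 0, 1, 7, 11, 17}
|A + B| = 6

A + B = {-6, 0, 1, 7, 11, 17}


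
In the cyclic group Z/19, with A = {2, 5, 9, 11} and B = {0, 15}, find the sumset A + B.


Work in Z/19Z: reduce every sum a + b modulo 19.
Enumerate all 8 pairs:
a = 2: 2+0=2, 2+15=17
a = 5: 5+0=5, 5+15=1
a = 9: 9+0=9, 9+15=5
a = 11: 11+0=11, 11+15=7
Distinct residues collected: {1, 2, 5, 7, 9, 11, 17}
|A + B| = 7 (out of 19 total residues).

A + B = {1, 2, 5, 7, 9, 11, 17}


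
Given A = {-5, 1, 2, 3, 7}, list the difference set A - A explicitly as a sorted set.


A - A = {a - a' : a, a' ∈ A}.
Compute a - a' for each ordered pair (a, a'):
a = -5: -5--5=0, -5-1=-6, -5-2=-7, -5-3=-8, -5-7=-12
a = 1: 1--5=6, 1-1=0, 1-2=-1, 1-3=-2, 1-7=-6
a = 2: 2--5=7, 2-1=1, 2-2=0, 2-3=-1, 2-7=-5
a = 3: 3--5=8, 3-1=2, 3-2=1, 3-3=0, 3-7=-4
a = 7: 7--5=12, 7-1=6, 7-2=5, 7-3=4, 7-7=0
Collecting distinct values (and noting 0 appears from a-a):
A - A = {-12, -8, -7, -6, -5, -4, -2, -1, 0, 1, 2, 4, 5, 6, 7, 8, 12}
|A - A| = 17

A - A = {-12, -8, -7, -6, -5, -4, -2, -1, 0, 1, 2, 4, 5, 6, 7, 8, 12}


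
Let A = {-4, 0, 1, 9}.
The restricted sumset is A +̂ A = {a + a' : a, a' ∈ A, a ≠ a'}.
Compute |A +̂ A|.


Restricted sumset: A +̂ A = {a + a' : a ∈ A, a' ∈ A, a ≠ a'}.
Equivalently, take A + A and drop any sum 2a that is achievable ONLY as a + a for a ∈ A (i.e. sums representable only with equal summands).
Enumerate pairs (a, a') with a < a' (symmetric, so each unordered pair gives one sum; this covers all a ≠ a'):
  -4 + 0 = -4
  -4 + 1 = -3
  -4 + 9 = 5
  0 + 1 = 1
  0 + 9 = 9
  1 + 9 = 10
Collected distinct sums: {-4, -3, 1, 5, 9, 10}
|A +̂ A| = 6
(Reference bound: |A +̂ A| ≥ 2|A| - 3 for |A| ≥ 2, with |A| = 4 giving ≥ 5.)

|A +̂ A| = 6


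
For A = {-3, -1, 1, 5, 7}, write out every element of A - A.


A - A = {a - a' : a, a' ∈ A}.
Compute a - a' for each ordered pair (a, a'):
a = -3: -3--3=0, -3--1=-2, -3-1=-4, -3-5=-8, -3-7=-10
a = -1: -1--3=2, -1--1=0, -1-1=-2, -1-5=-6, -1-7=-8
a = 1: 1--3=4, 1--1=2, 1-1=0, 1-5=-4, 1-7=-6
a = 5: 5--3=8, 5--1=6, 5-1=4, 5-5=0, 5-7=-2
a = 7: 7--3=10, 7--1=8, 7-1=6, 7-5=2, 7-7=0
Collecting distinct values (and noting 0 appears from a-a):
A - A = {-10, -8, -6, -4, -2, 0, 2, 4, 6, 8, 10}
|A - A| = 11

A - A = {-10, -8, -6, -4, -2, 0, 2, 4, 6, 8, 10}


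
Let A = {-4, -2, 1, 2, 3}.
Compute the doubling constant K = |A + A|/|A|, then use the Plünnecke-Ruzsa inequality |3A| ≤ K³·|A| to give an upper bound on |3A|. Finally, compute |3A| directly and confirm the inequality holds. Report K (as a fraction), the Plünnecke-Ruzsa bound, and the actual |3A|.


|A| = 5.
Step 1: Compute A + A by enumerating all 25 pairs.
A + A = {-8, -6, -4, -3, -2, -1, 0, 1, 2, 3, 4, 5, 6}, so |A + A| = 13.
Step 2: Doubling constant K = |A + A|/|A| = 13/5 = 13/5 ≈ 2.6000.
Step 3: Plünnecke-Ruzsa gives |3A| ≤ K³·|A| = (2.6000)³ · 5 ≈ 87.8800.
Step 4: Compute 3A = A + A + A directly by enumerating all triples (a,b,c) ∈ A³; |3A| = 20.
Step 5: Check 20 ≤ 87.8800? Yes ✓.

K = 13/5, Plünnecke-Ruzsa bound K³|A| ≈ 87.8800, |3A| = 20, inequality holds.


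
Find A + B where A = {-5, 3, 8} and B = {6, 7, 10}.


A + B = {a + b : a ∈ A, b ∈ B}.
Enumerate all |A|·|B| = 3·3 = 9 pairs (a, b) and collect distinct sums.
a = -5: -5+6=1, -5+7=2, -5+10=5
a = 3: 3+6=9, 3+7=10, 3+10=13
a = 8: 8+6=14, 8+7=15, 8+10=18
Collecting distinct sums: A + B = {1, 2, 5, 9, 10, 13, 14, 15, 18}
|A + B| = 9

A + B = {1, 2, 5, 9, 10, 13, 14, 15, 18}


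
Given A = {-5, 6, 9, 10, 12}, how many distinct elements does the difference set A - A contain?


A - A = {a - a' : a, a' ∈ A}; |A| = 5.
Bounds: 2|A|-1 ≤ |A - A| ≤ |A|² - |A| + 1, i.e. 9 ≤ |A - A| ≤ 21.
Note: 0 ∈ A - A always (from a - a). The set is symmetric: if d ∈ A - A then -d ∈ A - A.
Enumerate nonzero differences d = a - a' with a > a' (then include -d):
Positive differences: {1, 2, 3, 4, 6, 11, 14, 15, 17}
Full difference set: {0} ∪ (positive diffs) ∪ (negative diffs).
|A - A| = 1 + 2·9 = 19 (matches direct enumeration: 19).

|A - A| = 19


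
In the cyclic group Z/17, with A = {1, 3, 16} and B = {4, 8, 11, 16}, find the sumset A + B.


Work in Z/17Z: reduce every sum a + b modulo 17.
Enumerate all 12 pairs:
a = 1: 1+4=5, 1+8=9, 1+11=12, 1+16=0
a = 3: 3+4=7, 3+8=11, 3+11=14, 3+16=2
a = 16: 16+4=3, 16+8=7, 16+11=10, 16+16=15
Distinct residues collected: {0, 2, 3, 5, 7, 9, 10, 11, 12, 14, 15}
|A + B| = 11 (out of 17 total residues).

A + B = {0, 2, 3, 5, 7, 9, 10, 11, 12, 14, 15}


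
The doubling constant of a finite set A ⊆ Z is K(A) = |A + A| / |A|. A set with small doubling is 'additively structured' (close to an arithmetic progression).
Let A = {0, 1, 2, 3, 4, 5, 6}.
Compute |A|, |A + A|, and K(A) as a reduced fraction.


|A| = 7.
Compute A + A by enumerating all 49 pairs.
A + A = {0, 1, 2, 3, 4, 5, 6, 7, 8, 9, 10, 11, 12}, so |A + A| = 13.
K = |A + A| / |A| = 13/7 (already in lowest terms) ≈ 1.8571.
Reference: AP of size 7 gives K = 13/7 ≈ 1.8571; a fully generic set of size 7 gives K ≈ 4.0000.

|A| = 7, |A + A| = 13, K = 13/7.
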